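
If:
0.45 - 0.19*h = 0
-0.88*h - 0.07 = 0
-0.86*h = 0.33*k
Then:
No Solution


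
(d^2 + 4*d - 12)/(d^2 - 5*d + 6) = (d + 6)/(d - 3)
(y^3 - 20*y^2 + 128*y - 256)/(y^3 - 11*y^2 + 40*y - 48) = (y^2 - 16*y + 64)/(y^2 - 7*y + 12)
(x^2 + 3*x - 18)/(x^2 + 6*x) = (x - 3)/x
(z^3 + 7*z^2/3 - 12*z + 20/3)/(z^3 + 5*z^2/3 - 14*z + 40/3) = (3*z - 2)/(3*z - 4)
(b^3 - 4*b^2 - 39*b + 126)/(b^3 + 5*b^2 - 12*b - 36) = (b - 7)/(b + 2)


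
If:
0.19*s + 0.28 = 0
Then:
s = -1.47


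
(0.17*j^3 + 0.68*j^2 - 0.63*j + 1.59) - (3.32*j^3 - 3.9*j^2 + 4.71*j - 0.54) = -3.15*j^3 + 4.58*j^2 - 5.34*j + 2.13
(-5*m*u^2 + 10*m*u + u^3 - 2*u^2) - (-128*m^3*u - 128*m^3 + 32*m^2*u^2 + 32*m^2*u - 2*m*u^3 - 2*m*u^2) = 128*m^3*u + 128*m^3 - 32*m^2*u^2 - 32*m^2*u + 2*m*u^3 - 3*m*u^2 + 10*m*u + u^3 - 2*u^2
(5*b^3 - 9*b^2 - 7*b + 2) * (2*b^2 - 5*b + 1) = 10*b^5 - 43*b^4 + 36*b^3 + 30*b^2 - 17*b + 2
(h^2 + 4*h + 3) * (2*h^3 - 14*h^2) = 2*h^5 - 6*h^4 - 50*h^3 - 42*h^2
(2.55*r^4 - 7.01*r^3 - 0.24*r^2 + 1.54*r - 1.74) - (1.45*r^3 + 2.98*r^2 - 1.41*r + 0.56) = 2.55*r^4 - 8.46*r^3 - 3.22*r^2 + 2.95*r - 2.3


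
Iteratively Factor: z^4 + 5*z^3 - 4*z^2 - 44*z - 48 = (z - 3)*(z^3 + 8*z^2 + 20*z + 16) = (z - 3)*(z + 4)*(z^2 + 4*z + 4) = (z - 3)*(z + 2)*(z + 4)*(z + 2)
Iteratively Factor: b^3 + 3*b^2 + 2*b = (b + 1)*(b^2 + 2*b) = b*(b + 1)*(b + 2)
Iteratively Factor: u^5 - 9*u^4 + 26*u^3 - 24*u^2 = (u)*(u^4 - 9*u^3 + 26*u^2 - 24*u) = u*(u - 2)*(u^3 - 7*u^2 + 12*u) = u^2*(u - 2)*(u^2 - 7*u + 12) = u^2*(u - 3)*(u - 2)*(u - 4)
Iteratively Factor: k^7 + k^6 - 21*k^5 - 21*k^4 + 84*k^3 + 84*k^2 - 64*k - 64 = (k - 4)*(k^6 + 5*k^5 - k^4 - 25*k^3 - 16*k^2 + 20*k + 16) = (k - 4)*(k + 1)*(k^5 + 4*k^4 - 5*k^3 - 20*k^2 + 4*k + 16) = (k - 4)*(k + 1)^2*(k^4 + 3*k^3 - 8*k^2 - 12*k + 16) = (k - 4)*(k - 2)*(k + 1)^2*(k^3 + 5*k^2 + 2*k - 8) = (k - 4)*(k - 2)*(k + 1)^2*(k + 4)*(k^2 + k - 2) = (k - 4)*(k - 2)*(k - 1)*(k + 1)^2*(k + 4)*(k + 2)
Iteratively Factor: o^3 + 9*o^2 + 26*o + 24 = (o + 2)*(o^2 + 7*o + 12) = (o + 2)*(o + 4)*(o + 3)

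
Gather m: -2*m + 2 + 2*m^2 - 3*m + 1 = 2*m^2 - 5*m + 3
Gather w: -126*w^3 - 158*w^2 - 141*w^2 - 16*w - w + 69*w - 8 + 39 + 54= -126*w^3 - 299*w^2 + 52*w + 85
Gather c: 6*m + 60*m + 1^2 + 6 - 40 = 66*m - 33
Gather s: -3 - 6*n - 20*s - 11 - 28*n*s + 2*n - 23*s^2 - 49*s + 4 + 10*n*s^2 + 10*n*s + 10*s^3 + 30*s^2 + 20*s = -4*n + 10*s^3 + s^2*(10*n + 7) + s*(-18*n - 49) - 10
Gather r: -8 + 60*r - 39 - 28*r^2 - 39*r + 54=-28*r^2 + 21*r + 7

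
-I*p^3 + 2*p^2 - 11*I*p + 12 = (p - 3*I)*(p + 4*I)*(-I*p + 1)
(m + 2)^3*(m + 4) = m^4 + 10*m^3 + 36*m^2 + 56*m + 32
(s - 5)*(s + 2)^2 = s^3 - s^2 - 16*s - 20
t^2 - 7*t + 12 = (t - 4)*(t - 3)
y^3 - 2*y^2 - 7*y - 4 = (y - 4)*(y + 1)^2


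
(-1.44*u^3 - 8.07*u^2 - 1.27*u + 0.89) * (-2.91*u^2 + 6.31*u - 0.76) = 4.1904*u^5 + 14.3973*u^4 - 46.1316*u^3 - 4.4704*u^2 + 6.5811*u - 0.6764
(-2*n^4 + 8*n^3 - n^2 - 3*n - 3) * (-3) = 6*n^4 - 24*n^3 + 3*n^2 + 9*n + 9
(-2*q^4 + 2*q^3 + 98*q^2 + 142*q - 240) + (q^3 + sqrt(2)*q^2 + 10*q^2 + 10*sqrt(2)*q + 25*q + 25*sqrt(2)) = -2*q^4 + 3*q^3 + sqrt(2)*q^2 + 108*q^2 + 10*sqrt(2)*q + 167*q - 240 + 25*sqrt(2)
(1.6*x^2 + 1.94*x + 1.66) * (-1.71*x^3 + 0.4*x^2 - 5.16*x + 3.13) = -2.736*x^5 - 2.6774*x^4 - 10.3186*x^3 - 4.3384*x^2 - 2.4934*x + 5.1958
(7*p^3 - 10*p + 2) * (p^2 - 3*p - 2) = 7*p^5 - 21*p^4 - 24*p^3 + 32*p^2 + 14*p - 4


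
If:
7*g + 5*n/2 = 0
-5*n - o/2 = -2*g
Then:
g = o/32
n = -7*o/80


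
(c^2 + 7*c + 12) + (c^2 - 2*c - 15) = 2*c^2 + 5*c - 3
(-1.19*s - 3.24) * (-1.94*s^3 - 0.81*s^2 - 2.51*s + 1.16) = 2.3086*s^4 + 7.2495*s^3 + 5.6113*s^2 + 6.752*s - 3.7584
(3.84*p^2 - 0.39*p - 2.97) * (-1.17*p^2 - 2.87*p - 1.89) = -4.4928*p^4 - 10.5645*p^3 - 2.6634*p^2 + 9.261*p + 5.6133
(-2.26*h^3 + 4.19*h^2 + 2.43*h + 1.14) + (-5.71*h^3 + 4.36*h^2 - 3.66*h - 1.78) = -7.97*h^3 + 8.55*h^2 - 1.23*h - 0.64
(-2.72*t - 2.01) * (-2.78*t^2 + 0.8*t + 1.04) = 7.5616*t^3 + 3.4118*t^2 - 4.4368*t - 2.0904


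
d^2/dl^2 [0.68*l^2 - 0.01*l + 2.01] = 1.36000000000000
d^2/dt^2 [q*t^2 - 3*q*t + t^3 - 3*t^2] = 2*q + 6*t - 6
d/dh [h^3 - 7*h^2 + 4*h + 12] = 3*h^2 - 14*h + 4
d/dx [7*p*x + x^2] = 7*p + 2*x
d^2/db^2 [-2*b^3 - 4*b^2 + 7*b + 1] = -12*b - 8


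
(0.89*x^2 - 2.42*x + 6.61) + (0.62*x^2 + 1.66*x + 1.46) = 1.51*x^2 - 0.76*x + 8.07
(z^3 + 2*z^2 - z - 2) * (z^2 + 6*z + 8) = z^5 + 8*z^4 + 19*z^3 + 8*z^2 - 20*z - 16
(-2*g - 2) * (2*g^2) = -4*g^3 - 4*g^2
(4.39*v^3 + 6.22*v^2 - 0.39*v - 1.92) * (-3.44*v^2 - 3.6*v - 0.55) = -15.1016*v^5 - 37.2008*v^4 - 23.4649*v^3 + 4.5878*v^2 + 7.1265*v + 1.056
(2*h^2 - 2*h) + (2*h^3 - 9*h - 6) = 2*h^3 + 2*h^2 - 11*h - 6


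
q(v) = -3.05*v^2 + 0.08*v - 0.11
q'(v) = 0.08 - 6.1*v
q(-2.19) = -14.91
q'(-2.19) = 13.44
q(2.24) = -15.23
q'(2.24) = -13.58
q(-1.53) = -7.37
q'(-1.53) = 9.41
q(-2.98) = -27.43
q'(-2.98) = 18.26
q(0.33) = -0.42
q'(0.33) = -1.93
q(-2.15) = -14.38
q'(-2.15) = 13.20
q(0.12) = -0.14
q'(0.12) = -0.65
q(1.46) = -6.49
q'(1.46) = -8.83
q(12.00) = -438.35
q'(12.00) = -73.12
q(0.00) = -0.11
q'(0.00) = 0.08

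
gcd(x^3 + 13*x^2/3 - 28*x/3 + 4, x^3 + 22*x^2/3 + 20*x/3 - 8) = x^2 + 16*x/3 - 4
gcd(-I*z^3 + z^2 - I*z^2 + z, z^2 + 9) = 1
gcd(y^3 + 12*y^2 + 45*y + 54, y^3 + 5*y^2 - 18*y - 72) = y^2 + 9*y + 18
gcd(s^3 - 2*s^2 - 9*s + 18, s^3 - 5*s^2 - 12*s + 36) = s^2 + s - 6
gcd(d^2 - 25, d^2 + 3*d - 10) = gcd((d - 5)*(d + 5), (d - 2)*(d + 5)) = d + 5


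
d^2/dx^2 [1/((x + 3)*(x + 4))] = 2*((x + 3)^2 + (x + 3)*(x + 4) + (x + 4)^2)/((x + 3)^3*(x + 4)^3)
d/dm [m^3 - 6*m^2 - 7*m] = 3*m^2 - 12*m - 7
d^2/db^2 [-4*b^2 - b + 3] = -8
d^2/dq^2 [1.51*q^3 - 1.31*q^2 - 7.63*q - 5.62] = 9.06*q - 2.62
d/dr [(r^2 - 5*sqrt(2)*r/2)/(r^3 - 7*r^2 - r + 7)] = (r*(2*r - 5*sqrt(2))*(-3*r^2 + 14*r + 1) + (4*r - 5*sqrt(2))*(r^3 - 7*r^2 - r + 7))/(2*(r^3 - 7*r^2 - r + 7)^2)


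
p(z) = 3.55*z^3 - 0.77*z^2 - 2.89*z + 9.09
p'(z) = 10.65*z^2 - 1.54*z - 2.89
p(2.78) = 71.38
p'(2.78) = 75.14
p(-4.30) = -274.97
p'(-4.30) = 200.65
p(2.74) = 68.42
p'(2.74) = 72.85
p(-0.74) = 9.37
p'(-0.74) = 4.08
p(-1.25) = 4.57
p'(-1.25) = 15.68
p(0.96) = 8.75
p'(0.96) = 5.45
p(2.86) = 77.57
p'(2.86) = 79.82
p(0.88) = 8.37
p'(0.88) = 4.00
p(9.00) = 2508.66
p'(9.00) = 845.90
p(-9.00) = -2615.22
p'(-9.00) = 873.62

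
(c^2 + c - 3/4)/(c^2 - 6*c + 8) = (c^2 + c - 3/4)/(c^2 - 6*c + 8)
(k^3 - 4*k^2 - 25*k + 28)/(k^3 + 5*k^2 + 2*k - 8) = (k - 7)/(k + 2)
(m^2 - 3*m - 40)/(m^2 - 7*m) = (m^2 - 3*m - 40)/(m*(m - 7))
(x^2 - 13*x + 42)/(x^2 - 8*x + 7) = (x - 6)/(x - 1)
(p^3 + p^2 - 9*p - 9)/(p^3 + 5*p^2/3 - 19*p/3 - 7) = 3*(p - 3)/(3*p - 7)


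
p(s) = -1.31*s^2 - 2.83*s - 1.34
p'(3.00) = -10.69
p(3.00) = -21.62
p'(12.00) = -34.27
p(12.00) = -223.94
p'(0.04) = -2.93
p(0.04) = -1.46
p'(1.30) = -6.24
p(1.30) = -7.23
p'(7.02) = -21.22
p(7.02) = -85.76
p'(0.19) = -3.33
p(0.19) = -1.92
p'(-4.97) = 10.19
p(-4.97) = -19.63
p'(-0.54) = -1.42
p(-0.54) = -0.19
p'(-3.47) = 6.26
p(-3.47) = -7.29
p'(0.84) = -5.03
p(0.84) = -4.64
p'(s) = -2.62*s - 2.83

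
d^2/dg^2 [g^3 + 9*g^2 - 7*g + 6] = 6*g + 18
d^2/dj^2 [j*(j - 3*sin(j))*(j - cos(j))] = 3*j^2*sin(j) + j^2*cos(j) + 4*j*sin(j) - 6*j*sin(2*j) - 12*j*cos(j) + 6*j - 6*sin(j) - 2*cos(j) + 6*cos(2*j)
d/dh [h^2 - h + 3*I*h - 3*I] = 2*h - 1 + 3*I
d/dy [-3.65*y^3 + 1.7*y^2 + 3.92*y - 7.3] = -10.95*y^2 + 3.4*y + 3.92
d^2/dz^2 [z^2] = 2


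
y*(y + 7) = y^2 + 7*y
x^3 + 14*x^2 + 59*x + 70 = (x + 2)*(x + 5)*(x + 7)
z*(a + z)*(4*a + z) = 4*a^2*z + 5*a*z^2 + z^3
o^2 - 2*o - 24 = (o - 6)*(o + 4)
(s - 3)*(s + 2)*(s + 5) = s^3 + 4*s^2 - 11*s - 30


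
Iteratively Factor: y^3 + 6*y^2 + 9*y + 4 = (y + 4)*(y^2 + 2*y + 1) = (y + 1)*(y + 4)*(y + 1)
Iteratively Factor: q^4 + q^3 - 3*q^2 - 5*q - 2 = (q - 2)*(q^3 + 3*q^2 + 3*q + 1) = (q - 2)*(q + 1)*(q^2 + 2*q + 1) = (q - 2)*(q + 1)^2*(q + 1)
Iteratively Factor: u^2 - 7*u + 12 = (u - 4)*(u - 3)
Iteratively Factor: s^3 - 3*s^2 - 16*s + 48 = (s - 3)*(s^2 - 16) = (s - 3)*(s + 4)*(s - 4)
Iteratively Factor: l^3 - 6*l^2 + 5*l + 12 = (l + 1)*(l^2 - 7*l + 12) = (l - 3)*(l + 1)*(l - 4)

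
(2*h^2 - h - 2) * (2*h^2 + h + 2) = 4*h^4 - h^2 - 4*h - 4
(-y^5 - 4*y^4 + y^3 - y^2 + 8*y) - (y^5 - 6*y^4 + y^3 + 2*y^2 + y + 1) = -2*y^5 + 2*y^4 - 3*y^2 + 7*y - 1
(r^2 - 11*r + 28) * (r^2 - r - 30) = r^4 - 12*r^3 + 9*r^2 + 302*r - 840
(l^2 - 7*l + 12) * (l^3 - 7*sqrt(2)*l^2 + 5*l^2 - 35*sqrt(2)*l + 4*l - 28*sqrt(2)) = l^5 - 7*sqrt(2)*l^4 - 2*l^4 - 19*l^3 + 14*sqrt(2)*l^3 + 32*l^2 + 133*sqrt(2)*l^2 - 224*sqrt(2)*l + 48*l - 336*sqrt(2)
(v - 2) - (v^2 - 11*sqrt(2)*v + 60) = -v^2 + v + 11*sqrt(2)*v - 62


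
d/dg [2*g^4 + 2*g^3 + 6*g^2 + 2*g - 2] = 8*g^3 + 6*g^2 + 12*g + 2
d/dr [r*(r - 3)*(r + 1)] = 3*r^2 - 4*r - 3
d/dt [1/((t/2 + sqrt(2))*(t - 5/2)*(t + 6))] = 4*(-2*(t + 6)*(t + 2*sqrt(2)) - (t + 6)*(2*t - 5) - (t + 2*sqrt(2))*(2*t - 5))/((t + 6)^2*(t + 2*sqrt(2))^2*(2*t - 5)^2)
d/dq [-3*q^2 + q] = 1 - 6*q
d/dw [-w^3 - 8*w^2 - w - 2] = -3*w^2 - 16*w - 1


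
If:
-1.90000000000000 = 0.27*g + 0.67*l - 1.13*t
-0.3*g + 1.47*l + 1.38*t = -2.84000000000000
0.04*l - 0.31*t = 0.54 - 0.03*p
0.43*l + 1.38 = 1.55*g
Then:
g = 0.26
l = -2.26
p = 25.20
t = 0.41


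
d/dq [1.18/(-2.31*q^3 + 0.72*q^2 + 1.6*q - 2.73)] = (8.1774*q^2 - 1.6992*q - 1.888)/(2.31*q^3 - 0.72*q^2 - 1.6*q + 2.73)^2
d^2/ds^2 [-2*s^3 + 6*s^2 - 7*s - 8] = 12 - 12*s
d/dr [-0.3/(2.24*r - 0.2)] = 0.672/(2.24*r - 0.2)^2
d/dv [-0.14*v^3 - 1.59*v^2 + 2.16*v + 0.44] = -0.42*v^2 - 3.18*v + 2.16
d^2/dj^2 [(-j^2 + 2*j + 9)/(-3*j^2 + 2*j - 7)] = 12*(-2*j^3 - 51*j^2 + 48*j + 29)/(27*j^6 - 54*j^5 + 225*j^4 - 260*j^3 + 525*j^2 - 294*j + 343)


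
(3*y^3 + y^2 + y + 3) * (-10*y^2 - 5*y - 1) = -30*y^5 - 25*y^4 - 18*y^3 - 36*y^2 - 16*y - 3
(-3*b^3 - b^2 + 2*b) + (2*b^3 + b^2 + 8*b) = -b^3 + 10*b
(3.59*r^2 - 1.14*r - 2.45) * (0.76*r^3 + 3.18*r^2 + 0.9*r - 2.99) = 2.7284*r^5 + 10.5498*r^4 - 2.2562*r^3 - 19.5511*r^2 + 1.2036*r + 7.3255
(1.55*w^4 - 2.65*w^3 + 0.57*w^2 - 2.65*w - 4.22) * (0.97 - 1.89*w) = -2.9295*w^5 + 6.512*w^4 - 3.6478*w^3 + 5.5614*w^2 + 5.4053*w - 4.0934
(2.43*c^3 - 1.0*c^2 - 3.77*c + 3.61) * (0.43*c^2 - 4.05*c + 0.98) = 1.0449*c^5 - 10.2715*c^4 + 4.8103*c^3 + 15.8408*c^2 - 18.3151*c + 3.5378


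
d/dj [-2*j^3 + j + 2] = 1 - 6*j^2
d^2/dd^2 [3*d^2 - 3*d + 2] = 6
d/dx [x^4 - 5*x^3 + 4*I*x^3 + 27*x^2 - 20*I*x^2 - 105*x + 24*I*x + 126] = 4*x^3 + x^2*(-15 + 12*I) + x*(54 - 40*I) - 105 + 24*I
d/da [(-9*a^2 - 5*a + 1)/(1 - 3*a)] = (27*a^2 - 18*a - 2)/(9*a^2 - 6*a + 1)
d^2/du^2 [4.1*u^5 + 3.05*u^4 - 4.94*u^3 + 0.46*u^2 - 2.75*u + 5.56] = 82.0*u^3 + 36.6*u^2 - 29.64*u + 0.92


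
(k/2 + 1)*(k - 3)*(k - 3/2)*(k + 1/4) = k^4/2 - 9*k^3/8 - 41*k^2/16 + 63*k/16 + 9/8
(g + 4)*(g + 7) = g^2 + 11*g + 28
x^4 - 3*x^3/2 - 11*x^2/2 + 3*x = x*(x - 3)*(x - 1/2)*(x + 2)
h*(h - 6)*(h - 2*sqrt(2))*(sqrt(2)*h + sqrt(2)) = sqrt(2)*h^4 - 5*sqrt(2)*h^3 - 4*h^3 - 6*sqrt(2)*h^2 + 20*h^2 + 24*h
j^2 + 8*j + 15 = (j + 3)*(j + 5)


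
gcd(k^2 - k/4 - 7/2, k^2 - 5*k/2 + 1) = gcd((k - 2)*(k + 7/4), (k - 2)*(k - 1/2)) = k - 2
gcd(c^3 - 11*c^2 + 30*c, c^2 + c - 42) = c - 6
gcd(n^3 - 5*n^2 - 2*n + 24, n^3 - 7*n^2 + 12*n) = n^2 - 7*n + 12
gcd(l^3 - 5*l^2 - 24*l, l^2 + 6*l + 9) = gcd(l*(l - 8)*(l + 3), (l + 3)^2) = l + 3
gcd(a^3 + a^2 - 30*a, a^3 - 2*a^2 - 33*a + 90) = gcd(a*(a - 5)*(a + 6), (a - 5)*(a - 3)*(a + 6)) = a^2 + a - 30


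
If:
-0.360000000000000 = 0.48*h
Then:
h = -0.75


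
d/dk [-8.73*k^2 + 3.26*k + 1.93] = 3.26 - 17.46*k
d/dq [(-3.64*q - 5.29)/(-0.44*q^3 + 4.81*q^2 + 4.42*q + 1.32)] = (-3.2032*q^3 + 10.5256*q^2 + 50.8898*q + 18.577)/(0.1936*q^6 - 4.2328*q^5 + 19.2465*q^4 + 41.3588*q^3 + 32.2348*q^2 + 11.6688*q + 1.7424)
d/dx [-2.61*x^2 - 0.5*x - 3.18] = -5.22*x - 0.5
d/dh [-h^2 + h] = 1 - 2*h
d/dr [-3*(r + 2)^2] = -6*r - 12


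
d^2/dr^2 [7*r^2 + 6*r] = 14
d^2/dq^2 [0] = 0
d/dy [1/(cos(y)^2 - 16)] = 2*sin(y)*cos(y)/(cos(y)^2 - 16)^2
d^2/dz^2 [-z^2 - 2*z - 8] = -2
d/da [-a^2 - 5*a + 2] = -2*a - 5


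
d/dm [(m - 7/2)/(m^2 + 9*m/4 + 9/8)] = 64*(-m^2 + 7*m + 9)/(64*m^4 + 288*m^3 + 468*m^2 + 324*m + 81)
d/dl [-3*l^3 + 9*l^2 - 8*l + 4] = -9*l^2 + 18*l - 8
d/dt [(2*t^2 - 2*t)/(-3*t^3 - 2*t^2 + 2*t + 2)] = 2*(3*t^4 - 6*t^3 + 4*t - 2)/(9*t^6 + 12*t^5 - 8*t^4 - 20*t^3 - 4*t^2 + 8*t + 4)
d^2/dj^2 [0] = 0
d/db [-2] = 0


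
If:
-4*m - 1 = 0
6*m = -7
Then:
No Solution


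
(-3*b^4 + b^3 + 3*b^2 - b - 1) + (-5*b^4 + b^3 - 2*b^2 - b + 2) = -8*b^4 + 2*b^3 + b^2 - 2*b + 1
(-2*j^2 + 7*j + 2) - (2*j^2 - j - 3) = -4*j^2 + 8*j + 5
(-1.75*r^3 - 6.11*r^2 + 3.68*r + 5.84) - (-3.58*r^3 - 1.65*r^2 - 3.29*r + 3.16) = 1.83*r^3 - 4.46*r^2 + 6.97*r + 2.68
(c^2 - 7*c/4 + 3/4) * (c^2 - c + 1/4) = c^4 - 11*c^3/4 + 11*c^2/4 - 19*c/16 + 3/16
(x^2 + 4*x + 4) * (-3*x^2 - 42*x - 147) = -3*x^4 - 54*x^3 - 327*x^2 - 756*x - 588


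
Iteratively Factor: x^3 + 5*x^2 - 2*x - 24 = (x - 2)*(x^2 + 7*x + 12) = (x - 2)*(x + 4)*(x + 3)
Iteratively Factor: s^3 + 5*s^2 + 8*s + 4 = (s + 2)*(s^2 + 3*s + 2) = (s + 1)*(s + 2)*(s + 2)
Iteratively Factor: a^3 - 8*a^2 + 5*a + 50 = (a + 2)*(a^2 - 10*a + 25) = (a - 5)*(a + 2)*(a - 5)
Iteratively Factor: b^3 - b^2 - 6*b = (b + 2)*(b^2 - 3*b) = b*(b + 2)*(b - 3)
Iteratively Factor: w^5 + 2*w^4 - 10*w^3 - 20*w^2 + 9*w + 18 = (w + 3)*(w^4 - w^3 - 7*w^2 + w + 6) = (w + 1)*(w + 3)*(w^3 - 2*w^2 - 5*w + 6) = (w - 1)*(w + 1)*(w + 3)*(w^2 - w - 6) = (w - 3)*(w - 1)*(w + 1)*(w + 3)*(w + 2)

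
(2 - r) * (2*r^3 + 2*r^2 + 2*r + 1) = -2*r^4 + 2*r^3 + 2*r^2 + 3*r + 2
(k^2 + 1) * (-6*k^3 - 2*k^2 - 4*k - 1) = -6*k^5 - 2*k^4 - 10*k^3 - 3*k^2 - 4*k - 1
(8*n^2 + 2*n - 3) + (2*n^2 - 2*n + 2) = 10*n^2 - 1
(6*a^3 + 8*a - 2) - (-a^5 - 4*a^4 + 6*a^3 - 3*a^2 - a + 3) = a^5 + 4*a^4 + 3*a^2 + 9*a - 5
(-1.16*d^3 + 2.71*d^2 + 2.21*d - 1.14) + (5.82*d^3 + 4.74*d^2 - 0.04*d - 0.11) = 4.66*d^3 + 7.45*d^2 + 2.17*d - 1.25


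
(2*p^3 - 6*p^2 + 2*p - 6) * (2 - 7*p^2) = -14*p^5 + 42*p^4 - 10*p^3 + 30*p^2 + 4*p - 12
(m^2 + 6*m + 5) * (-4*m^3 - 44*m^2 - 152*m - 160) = -4*m^5 - 68*m^4 - 436*m^3 - 1292*m^2 - 1720*m - 800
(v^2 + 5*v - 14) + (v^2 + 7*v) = 2*v^2 + 12*v - 14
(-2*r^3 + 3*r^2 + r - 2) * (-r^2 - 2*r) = 2*r^5 + r^4 - 7*r^3 + 4*r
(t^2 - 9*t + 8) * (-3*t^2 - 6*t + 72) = -3*t^4 + 21*t^3 + 102*t^2 - 696*t + 576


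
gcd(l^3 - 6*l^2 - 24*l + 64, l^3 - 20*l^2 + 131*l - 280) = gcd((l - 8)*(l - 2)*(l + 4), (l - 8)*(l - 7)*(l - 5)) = l - 8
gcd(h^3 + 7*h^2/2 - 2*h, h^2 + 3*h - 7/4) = h - 1/2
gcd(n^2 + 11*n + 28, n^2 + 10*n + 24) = n + 4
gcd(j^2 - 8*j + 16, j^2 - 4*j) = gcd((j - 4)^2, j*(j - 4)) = j - 4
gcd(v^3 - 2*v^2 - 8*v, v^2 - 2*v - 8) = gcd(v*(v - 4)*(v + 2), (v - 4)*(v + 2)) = v^2 - 2*v - 8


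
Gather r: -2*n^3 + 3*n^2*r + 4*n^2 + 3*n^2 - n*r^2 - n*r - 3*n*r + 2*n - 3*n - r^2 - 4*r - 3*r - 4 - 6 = -2*n^3 + 7*n^2 - n + r^2*(-n - 1) + r*(3*n^2 - 4*n - 7) - 10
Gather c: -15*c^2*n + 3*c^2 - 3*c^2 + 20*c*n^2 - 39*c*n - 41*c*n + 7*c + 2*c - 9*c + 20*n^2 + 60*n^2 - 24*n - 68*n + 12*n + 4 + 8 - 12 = -15*c^2*n + c*(20*n^2 - 80*n) + 80*n^2 - 80*n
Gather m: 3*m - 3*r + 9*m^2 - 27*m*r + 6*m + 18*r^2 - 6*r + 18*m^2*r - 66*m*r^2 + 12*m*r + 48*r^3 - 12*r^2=m^2*(18*r + 9) + m*(-66*r^2 - 15*r + 9) + 48*r^3 + 6*r^2 - 9*r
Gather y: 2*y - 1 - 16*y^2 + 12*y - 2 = -16*y^2 + 14*y - 3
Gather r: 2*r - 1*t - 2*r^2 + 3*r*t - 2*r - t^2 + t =-2*r^2 + 3*r*t - t^2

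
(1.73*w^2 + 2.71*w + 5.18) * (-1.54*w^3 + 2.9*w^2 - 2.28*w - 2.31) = -2.6642*w^5 + 0.843599999999999*w^4 - 4.0626*w^3 + 4.8469*w^2 - 18.0705*w - 11.9658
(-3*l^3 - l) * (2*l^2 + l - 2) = -6*l^5 - 3*l^4 + 4*l^3 - l^2 + 2*l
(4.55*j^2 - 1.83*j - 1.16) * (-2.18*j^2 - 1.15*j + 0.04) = -9.919*j^4 - 1.2431*j^3 + 4.8153*j^2 + 1.2608*j - 0.0464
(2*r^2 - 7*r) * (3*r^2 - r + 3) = 6*r^4 - 23*r^3 + 13*r^2 - 21*r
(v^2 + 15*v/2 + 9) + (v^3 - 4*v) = v^3 + v^2 + 7*v/2 + 9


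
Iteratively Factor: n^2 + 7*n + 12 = (n + 3)*(n + 4)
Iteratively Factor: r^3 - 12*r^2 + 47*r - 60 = (r - 5)*(r^2 - 7*r + 12) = (r - 5)*(r - 4)*(r - 3)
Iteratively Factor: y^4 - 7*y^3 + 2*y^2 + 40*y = (y - 4)*(y^3 - 3*y^2 - 10*y) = (y - 5)*(y - 4)*(y^2 + 2*y) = (y - 5)*(y - 4)*(y + 2)*(y)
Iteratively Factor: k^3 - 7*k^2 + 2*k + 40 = (k - 5)*(k^2 - 2*k - 8) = (k - 5)*(k + 2)*(k - 4)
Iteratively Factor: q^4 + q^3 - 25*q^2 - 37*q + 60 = (q + 3)*(q^3 - 2*q^2 - 19*q + 20) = (q + 3)*(q + 4)*(q^2 - 6*q + 5) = (q - 5)*(q + 3)*(q + 4)*(q - 1)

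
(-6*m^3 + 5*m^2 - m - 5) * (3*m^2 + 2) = -18*m^5 + 15*m^4 - 15*m^3 - 5*m^2 - 2*m - 10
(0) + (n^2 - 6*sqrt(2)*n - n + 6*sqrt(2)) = n^2 - 6*sqrt(2)*n - n + 6*sqrt(2)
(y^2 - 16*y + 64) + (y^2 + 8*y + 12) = 2*y^2 - 8*y + 76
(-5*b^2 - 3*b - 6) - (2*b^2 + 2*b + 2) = -7*b^2 - 5*b - 8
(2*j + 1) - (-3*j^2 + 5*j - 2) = 3*j^2 - 3*j + 3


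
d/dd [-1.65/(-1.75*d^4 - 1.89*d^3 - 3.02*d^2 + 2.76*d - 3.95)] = (-11.55*d^3 - 9.3555*d^2 - 9.966*d + 4.554)/(1.75*d^4 + 1.89*d^3 + 3.02*d^2 - 2.76*d + 3.95)^2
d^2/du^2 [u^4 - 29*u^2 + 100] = 12*u^2 - 58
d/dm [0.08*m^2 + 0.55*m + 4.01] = 0.16*m + 0.55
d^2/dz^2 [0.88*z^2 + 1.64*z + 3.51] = 1.76000000000000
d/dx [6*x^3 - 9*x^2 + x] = 18*x^2 - 18*x + 1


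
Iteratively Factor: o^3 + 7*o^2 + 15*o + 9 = (o + 3)*(o^2 + 4*o + 3) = (o + 1)*(o + 3)*(o + 3)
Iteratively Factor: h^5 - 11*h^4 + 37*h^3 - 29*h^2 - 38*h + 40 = (h - 2)*(h^4 - 9*h^3 + 19*h^2 + 9*h - 20) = (h - 2)*(h - 1)*(h^3 - 8*h^2 + 11*h + 20) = (h - 5)*(h - 2)*(h - 1)*(h^2 - 3*h - 4) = (h - 5)*(h - 2)*(h - 1)*(h + 1)*(h - 4)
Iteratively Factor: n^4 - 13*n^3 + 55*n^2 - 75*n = (n - 5)*(n^3 - 8*n^2 + 15*n) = n*(n - 5)*(n^2 - 8*n + 15) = n*(n - 5)^2*(n - 3)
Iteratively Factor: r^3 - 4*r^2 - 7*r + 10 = (r + 2)*(r^2 - 6*r + 5) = (r - 5)*(r + 2)*(r - 1)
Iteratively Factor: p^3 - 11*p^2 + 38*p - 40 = (p - 4)*(p^2 - 7*p + 10) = (p - 5)*(p - 4)*(p - 2)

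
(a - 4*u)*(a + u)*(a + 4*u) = a^3 + a^2*u - 16*a*u^2 - 16*u^3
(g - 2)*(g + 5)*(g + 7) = g^3 + 10*g^2 + 11*g - 70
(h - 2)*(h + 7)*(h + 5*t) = h^3 + 5*h^2*t + 5*h^2 + 25*h*t - 14*h - 70*t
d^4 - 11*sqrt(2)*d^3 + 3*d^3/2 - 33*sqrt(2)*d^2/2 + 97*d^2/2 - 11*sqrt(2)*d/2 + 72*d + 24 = (d + 1/2)*(d + 1)*(d - 8*sqrt(2))*(d - 3*sqrt(2))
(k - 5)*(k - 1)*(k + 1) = k^3 - 5*k^2 - k + 5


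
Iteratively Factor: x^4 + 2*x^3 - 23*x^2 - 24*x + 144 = (x - 3)*(x^3 + 5*x^2 - 8*x - 48) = (x - 3)*(x + 4)*(x^2 + x - 12) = (x - 3)*(x + 4)^2*(x - 3)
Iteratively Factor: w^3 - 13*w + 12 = (w - 1)*(w^2 + w - 12) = (w - 1)*(w + 4)*(w - 3)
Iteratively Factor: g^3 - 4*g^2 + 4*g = (g)*(g^2 - 4*g + 4) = g*(g - 2)*(g - 2)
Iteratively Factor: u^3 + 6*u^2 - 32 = (u + 4)*(u^2 + 2*u - 8) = (u + 4)^2*(u - 2)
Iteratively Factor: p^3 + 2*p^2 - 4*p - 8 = (p + 2)*(p^2 - 4) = (p + 2)^2*(p - 2)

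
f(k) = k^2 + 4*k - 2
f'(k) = 2*k + 4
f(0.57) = 0.60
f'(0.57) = 5.14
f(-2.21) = -5.96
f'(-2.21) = -0.42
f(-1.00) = -5.00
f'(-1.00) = 2.00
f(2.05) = 10.40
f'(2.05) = 8.10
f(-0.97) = -4.94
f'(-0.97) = 2.06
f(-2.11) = -5.99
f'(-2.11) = -0.22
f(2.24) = 11.98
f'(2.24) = 8.48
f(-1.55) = -5.80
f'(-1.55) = 0.90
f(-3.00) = -5.00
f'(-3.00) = -2.00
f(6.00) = 58.00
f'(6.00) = 16.00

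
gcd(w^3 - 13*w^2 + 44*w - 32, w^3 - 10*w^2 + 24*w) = w - 4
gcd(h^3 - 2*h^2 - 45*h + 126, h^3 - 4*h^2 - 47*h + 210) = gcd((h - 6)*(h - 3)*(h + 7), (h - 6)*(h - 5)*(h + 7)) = h^2 + h - 42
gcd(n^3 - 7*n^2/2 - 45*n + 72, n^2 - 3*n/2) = n - 3/2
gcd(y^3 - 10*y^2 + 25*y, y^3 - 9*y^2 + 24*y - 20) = y - 5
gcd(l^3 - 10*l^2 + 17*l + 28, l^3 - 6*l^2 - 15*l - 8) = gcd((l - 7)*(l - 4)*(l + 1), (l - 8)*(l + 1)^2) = l + 1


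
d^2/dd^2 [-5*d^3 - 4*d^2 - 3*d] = -30*d - 8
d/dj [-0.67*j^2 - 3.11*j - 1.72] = -1.34*j - 3.11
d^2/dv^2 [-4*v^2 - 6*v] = -8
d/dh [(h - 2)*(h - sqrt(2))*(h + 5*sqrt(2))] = 3*h^2 - 4*h + 8*sqrt(2)*h - 8*sqrt(2) - 10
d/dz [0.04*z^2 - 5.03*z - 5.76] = 0.08*z - 5.03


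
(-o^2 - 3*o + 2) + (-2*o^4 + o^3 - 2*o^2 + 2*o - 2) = -2*o^4 + o^3 - 3*o^2 - o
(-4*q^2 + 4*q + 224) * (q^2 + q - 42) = -4*q^4 + 396*q^2 + 56*q - 9408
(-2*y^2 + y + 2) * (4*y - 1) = -8*y^3 + 6*y^2 + 7*y - 2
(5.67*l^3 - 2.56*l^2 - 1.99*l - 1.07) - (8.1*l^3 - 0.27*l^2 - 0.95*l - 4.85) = -2.43*l^3 - 2.29*l^2 - 1.04*l + 3.78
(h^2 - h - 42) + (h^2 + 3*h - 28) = 2*h^2 + 2*h - 70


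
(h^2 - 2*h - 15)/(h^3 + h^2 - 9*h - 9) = (h - 5)/(h^2 - 2*h - 3)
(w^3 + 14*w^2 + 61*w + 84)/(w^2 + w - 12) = (w^2 + 10*w + 21)/(w - 3)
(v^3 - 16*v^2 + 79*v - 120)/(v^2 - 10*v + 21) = (v^2 - 13*v + 40)/(v - 7)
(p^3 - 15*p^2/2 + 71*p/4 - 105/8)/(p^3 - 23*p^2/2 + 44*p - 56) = (p^2 - 4*p + 15/4)/(p^2 - 8*p + 16)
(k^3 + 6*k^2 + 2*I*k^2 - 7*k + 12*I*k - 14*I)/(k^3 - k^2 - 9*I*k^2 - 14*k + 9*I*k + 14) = (k^2 + k*(7 + 2*I) + 14*I)/(k^2 - 9*I*k - 14)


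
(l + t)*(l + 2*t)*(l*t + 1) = l^3*t + 3*l^2*t^2 + l^2 + 2*l*t^3 + 3*l*t + 2*t^2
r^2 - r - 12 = (r - 4)*(r + 3)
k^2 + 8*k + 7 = (k + 1)*(k + 7)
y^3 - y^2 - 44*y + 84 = (y - 6)*(y - 2)*(y + 7)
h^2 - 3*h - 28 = (h - 7)*(h + 4)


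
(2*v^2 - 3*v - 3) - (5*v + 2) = 2*v^2 - 8*v - 5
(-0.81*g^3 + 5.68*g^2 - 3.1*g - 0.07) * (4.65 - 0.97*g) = 0.7857*g^4 - 9.2761*g^3 + 29.419*g^2 - 14.3471*g - 0.3255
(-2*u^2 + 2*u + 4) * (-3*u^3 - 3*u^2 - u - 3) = 6*u^5 - 16*u^3 - 8*u^2 - 10*u - 12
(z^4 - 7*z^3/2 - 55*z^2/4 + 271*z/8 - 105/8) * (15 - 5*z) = -5*z^5 + 65*z^4/2 + 65*z^3/4 - 3005*z^2/8 + 2295*z/4 - 1575/8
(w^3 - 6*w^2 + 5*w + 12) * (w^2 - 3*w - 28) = w^5 - 9*w^4 - 5*w^3 + 165*w^2 - 176*w - 336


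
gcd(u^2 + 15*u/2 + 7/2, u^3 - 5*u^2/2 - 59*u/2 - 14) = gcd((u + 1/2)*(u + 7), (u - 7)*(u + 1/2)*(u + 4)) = u + 1/2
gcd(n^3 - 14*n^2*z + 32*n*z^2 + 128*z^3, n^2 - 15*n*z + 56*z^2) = -n + 8*z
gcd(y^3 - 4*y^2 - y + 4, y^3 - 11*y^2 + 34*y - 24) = y^2 - 5*y + 4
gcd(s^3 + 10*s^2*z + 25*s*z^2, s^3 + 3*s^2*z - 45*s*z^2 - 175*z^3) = s^2 + 10*s*z + 25*z^2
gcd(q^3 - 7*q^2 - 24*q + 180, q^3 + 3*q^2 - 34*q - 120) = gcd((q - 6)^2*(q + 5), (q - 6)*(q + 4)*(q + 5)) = q^2 - q - 30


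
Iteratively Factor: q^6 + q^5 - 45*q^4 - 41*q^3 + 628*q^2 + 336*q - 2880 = (q + 4)*(q^5 - 3*q^4 - 33*q^3 + 91*q^2 + 264*q - 720) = (q + 4)^2*(q^4 - 7*q^3 - 5*q^2 + 111*q - 180) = (q + 4)^3*(q^3 - 11*q^2 + 39*q - 45) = (q - 5)*(q + 4)^3*(q^2 - 6*q + 9) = (q - 5)*(q - 3)*(q + 4)^3*(q - 3)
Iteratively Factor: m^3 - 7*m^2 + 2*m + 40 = (m - 5)*(m^2 - 2*m - 8) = (m - 5)*(m - 4)*(m + 2)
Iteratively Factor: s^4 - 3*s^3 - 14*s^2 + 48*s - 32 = (s - 1)*(s^3 - 2*s^2 - 16*s + 32) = (s - 1)*(s + 4)*(s^2 - 6*s + 8) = (s - 4)*(s - 1)*(s + 4)*(s - 2)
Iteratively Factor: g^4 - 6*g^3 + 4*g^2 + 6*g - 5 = (g - 5)*(g^3 - g^2 - g + 1) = (g - 5)*(g - 1)*(g^2 - 1) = (g - 5)*(g - 1)^2*(g + 1)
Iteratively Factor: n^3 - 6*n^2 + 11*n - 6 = (n - 2)*(n^2 - 4*n + 3) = (n - 2)*(n - 1)*(n - 3)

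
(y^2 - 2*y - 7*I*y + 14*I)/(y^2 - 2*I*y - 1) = (-y^2 + 2*y + 7*I*y - 14*I)/(-y^2 + 2*I*y + 1)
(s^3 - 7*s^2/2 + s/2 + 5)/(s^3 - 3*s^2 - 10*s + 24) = (s^2 - 3*s/2 - 5/2)/(s^2 - s - 12)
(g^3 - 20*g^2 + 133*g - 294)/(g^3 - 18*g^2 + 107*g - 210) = (g - 7)/(g - 5)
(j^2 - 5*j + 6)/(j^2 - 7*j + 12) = (j - 2)/(j - 4)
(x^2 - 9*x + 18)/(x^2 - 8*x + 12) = (x - 3)/(x - 2)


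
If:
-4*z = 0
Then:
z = 0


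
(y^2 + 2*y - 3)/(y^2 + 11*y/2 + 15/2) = 2*(y - 1)/(2*y + 5)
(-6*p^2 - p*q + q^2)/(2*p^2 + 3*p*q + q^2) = (-3*p + q)/(p + q)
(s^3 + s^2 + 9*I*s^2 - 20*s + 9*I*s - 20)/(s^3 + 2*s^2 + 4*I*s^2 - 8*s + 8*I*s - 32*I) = (s^2 + s*(1 + 5*I) + 5*I)/(s^2 + 2*s - 8)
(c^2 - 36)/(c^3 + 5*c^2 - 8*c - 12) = (c - 6)/(c^2 - c - 2)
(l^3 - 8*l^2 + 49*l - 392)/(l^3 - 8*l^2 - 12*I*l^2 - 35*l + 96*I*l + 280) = (l + 7*I)/(l - 5*I)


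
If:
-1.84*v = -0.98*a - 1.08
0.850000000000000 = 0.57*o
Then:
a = 1.87755102040816*v - 1.10204081632653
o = 1.49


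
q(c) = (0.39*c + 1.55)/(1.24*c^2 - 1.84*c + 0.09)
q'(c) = (1.84 - 2.48*c)*(0.39*c + 1.55)/(1.24*c^2 - 1.84*c + 0.09)^2 + 0.39/(1.24*c^2 - 1.84*c + 0.09) = (-0.4836*c^2 - 3.844*c + 2.8871)/(1.5376*c^4 - 4.5632*c^3 + 3.6088*c^2 - 0.3312*c + 0.0081)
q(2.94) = 0.50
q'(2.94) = -0.43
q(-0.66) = 0.70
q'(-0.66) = 1.53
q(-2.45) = 0.05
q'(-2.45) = 0.06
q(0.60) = -3.14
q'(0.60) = 1.26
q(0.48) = -3.42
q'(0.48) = 3.61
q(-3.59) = 0.01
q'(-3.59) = 0.02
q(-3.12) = 0.02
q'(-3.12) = 0.03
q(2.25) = 1.09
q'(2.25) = -1.65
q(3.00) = 0.47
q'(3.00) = -0.40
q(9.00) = 0.06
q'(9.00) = -0.01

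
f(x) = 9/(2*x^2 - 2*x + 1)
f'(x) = 9*(2 - 4*x)/(2*x^2 - 2*x + 1)^2 = 18*(1 - 2*x)/(2*x^2 - 2*x + 1)^2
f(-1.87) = 0.77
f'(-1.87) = 0.62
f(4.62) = 0.26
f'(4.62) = -0.12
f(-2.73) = 0.42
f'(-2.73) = 0.25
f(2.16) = 1.50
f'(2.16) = -1.65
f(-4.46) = 0.18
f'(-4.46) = 0.07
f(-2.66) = 0.44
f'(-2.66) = 0.27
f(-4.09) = 0.21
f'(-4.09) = 0.09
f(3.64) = 0.45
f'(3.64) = -0.28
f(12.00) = 0.03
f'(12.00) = -0.00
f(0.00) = 9.00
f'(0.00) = 18.00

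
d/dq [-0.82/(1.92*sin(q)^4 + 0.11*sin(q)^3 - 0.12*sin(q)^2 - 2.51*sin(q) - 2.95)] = (6.2976*sin(q)^3 + 0.2706*sin(q)^2 - 0.1968*sin(q) - 2.0582)*cos(q)/(-1.92*sin(q)^4 - 0.11*sin(q)^3 + 0.12*sin(q)^2 + 2.51*sin(q) + 2.95)^2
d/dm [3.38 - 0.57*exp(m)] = -0.57*exp(m)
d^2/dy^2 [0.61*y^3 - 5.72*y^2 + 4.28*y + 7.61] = 3.66*y - 11.44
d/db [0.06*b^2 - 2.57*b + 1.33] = 0.12*b - 2.57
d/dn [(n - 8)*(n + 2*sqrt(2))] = 2*n - 8 + 2*sqrt(2)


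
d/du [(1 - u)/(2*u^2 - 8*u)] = (u^2/2 - u + 2)/(u^2*(u^2 - 8*u + 16))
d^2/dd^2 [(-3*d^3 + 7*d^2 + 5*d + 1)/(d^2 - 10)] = 2*(-25*d^3 + 213*d^2 - 750*d + 710)/(d^6 - 30*d^4 + 300*d^2 - 1000)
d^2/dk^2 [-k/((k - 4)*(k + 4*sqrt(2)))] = 2*(-k*(k - 4)^2 - k*(k - 4)*(k + 4*sqrt(2)) - k*(k + 4*sqrt(2))^2 + (k - 4)^2*(k + 4*sqrt(2)) + (k - 4)*(k + 4*sqrt(2))^2)/((k - 4)^3*(k + 4*sqrt(2))^3)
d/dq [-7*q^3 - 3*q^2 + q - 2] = -21*q^2 - 6*q + 1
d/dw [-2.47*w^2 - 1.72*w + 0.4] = -4.94*w - 1.72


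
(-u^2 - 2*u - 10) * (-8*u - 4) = 8*u^3 + 20*u^2 + 88*u + 40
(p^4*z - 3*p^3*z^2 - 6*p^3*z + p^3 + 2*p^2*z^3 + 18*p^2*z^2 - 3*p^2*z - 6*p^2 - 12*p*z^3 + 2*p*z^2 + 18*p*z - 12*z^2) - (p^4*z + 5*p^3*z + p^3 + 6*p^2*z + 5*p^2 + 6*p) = -3*p^3*z^2 - 11*p^3*z + 2*p^2*z^3 + 18*p^2*z^2 - 9*p^2*z - 11*p^2 - 12*p*z^3 + 2*p*z^2 + 18*p*z - 6*p - 12*z^2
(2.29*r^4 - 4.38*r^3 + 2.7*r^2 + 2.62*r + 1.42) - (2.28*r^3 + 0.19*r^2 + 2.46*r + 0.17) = 2.29*r^4 - 6.66*r^3 + 2.51*r^2 + 0.16*r + 1.25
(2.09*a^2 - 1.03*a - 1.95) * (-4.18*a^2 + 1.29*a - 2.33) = -8.7362*a^4 + 7.0015*a^3 + 1.9526*a^2 - 0.1156*a + 4.5435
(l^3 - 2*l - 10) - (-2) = l^3 - 2*l - 8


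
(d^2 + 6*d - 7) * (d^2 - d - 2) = d^4 + 5*d^3 - 15*d^2 - 5*d + 14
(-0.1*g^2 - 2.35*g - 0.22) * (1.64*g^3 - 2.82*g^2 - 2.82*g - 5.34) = -0.164*g^5 - 3.572*g^4 + 6.5482*g^3 + 7.7814*g^2 + 13.1694*g + 1.1748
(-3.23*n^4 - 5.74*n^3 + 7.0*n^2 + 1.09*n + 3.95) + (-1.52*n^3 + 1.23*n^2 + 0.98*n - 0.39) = -3.23*n^4 - 7.26*n^3 + 8.23*n^2 + 2.07*n + 3.56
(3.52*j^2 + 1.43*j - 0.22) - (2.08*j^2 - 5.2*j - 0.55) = 1.44*j^2 + 6.63*j + 0.33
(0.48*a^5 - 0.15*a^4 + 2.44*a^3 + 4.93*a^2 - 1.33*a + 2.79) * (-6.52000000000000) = -3.1296*a^5 + 0.978*a^4 - 15.9088*a^3 - 32.1436*a^2 + 8.6716*a - 18.1908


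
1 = 1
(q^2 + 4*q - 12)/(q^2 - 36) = (q - 2)/(q - 6)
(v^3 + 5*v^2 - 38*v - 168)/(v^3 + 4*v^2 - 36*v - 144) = (v + 7)/(v + 6)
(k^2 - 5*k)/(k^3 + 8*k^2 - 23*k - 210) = k/(k^2 + 13*k + 42)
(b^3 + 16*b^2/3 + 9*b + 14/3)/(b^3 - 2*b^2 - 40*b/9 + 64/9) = 3*(3*b^2 + 10*b + 7)/(9*b^2 - 36*b + 32)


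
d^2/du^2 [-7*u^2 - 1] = -14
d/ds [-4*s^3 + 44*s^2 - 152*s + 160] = -12*s^2 + 88*s - 152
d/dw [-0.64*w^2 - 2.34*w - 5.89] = -1.28*w - 2.34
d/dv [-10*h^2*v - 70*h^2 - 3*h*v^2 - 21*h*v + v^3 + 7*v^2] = -10*h^2 - 6*h*v - 21*h + 3*v^2 + 14*v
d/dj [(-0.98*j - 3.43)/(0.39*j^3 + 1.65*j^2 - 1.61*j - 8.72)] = (0.7644*j^3 + 5.6301*j^2 + 11.319*j + 3.0233)/(0.1521*j^6 + 1.287*j^5 + 1.4667*j^4 - 12.1146*j^3 - 26.1839*j^2 + 28.0784*j + 76.0384)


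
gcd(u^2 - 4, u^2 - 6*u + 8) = u - 2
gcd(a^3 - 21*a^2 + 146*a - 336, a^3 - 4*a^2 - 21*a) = a - 7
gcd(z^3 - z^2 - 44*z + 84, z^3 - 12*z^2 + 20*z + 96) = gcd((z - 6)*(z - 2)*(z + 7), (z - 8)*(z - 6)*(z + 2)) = z - 6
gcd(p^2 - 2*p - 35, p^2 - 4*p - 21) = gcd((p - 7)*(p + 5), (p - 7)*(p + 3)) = p - 7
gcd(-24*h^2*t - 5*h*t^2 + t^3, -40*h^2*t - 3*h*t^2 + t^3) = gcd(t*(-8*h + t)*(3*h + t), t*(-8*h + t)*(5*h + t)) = -8*h*t + t^2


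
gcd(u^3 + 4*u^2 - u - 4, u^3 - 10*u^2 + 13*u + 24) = u + 1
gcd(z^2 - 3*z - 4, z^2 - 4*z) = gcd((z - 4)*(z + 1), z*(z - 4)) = z - 4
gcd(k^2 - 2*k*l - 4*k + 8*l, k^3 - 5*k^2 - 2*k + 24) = k - 4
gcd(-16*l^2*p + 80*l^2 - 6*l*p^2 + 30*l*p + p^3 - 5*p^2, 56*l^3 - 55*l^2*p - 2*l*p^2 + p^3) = -8*l + p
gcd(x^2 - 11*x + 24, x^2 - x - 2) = 1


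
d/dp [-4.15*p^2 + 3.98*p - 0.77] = 3.98 - 8.3*p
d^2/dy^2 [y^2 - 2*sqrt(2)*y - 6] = 2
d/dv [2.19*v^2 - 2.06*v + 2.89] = 4.38*v - 2.06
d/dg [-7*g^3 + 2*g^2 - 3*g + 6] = -21*g^2 + 4*g - 3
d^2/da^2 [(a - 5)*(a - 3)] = 2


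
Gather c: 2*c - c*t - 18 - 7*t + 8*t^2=c*(2 - t) + 8*t^2 - 7*t - 18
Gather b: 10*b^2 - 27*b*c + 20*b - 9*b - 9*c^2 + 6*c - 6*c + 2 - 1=10*b^2 + b*(11 - 27*c) - 9*c^2 + 1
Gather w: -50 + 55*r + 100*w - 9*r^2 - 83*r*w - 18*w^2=-9*r^2 + 55*r - 18*w^2 + w*(100 - 83*r) - 50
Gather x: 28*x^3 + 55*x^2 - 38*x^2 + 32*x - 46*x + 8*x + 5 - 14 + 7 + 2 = 28*x^3 + 17*x^2 - 6*x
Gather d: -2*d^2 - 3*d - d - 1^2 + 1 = -2*d^2 - 4*d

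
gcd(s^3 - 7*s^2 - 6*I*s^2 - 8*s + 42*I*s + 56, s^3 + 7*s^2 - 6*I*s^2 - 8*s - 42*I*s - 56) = s^2 - 6*I*s - 8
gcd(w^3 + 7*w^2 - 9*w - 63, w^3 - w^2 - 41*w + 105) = w^2 + 4*w - 21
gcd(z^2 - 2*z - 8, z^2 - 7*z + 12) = z - 4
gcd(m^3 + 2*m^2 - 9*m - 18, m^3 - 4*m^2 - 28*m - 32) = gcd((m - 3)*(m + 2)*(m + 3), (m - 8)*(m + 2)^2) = m + 2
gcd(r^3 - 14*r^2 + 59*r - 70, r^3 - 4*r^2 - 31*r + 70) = r^2 - 9*r + 14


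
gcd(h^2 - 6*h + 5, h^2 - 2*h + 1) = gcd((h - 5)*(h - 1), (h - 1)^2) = h - 1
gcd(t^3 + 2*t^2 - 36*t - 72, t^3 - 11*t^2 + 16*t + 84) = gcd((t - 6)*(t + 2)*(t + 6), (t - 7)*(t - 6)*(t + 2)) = t^2 - 4*t - 12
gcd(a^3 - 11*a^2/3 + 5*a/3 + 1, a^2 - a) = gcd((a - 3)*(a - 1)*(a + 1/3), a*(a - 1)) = a - 1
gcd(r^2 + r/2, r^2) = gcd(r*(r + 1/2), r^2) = r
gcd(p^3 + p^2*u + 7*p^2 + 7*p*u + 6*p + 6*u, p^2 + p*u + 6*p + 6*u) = p^2 + p*u + 6*p + 6*u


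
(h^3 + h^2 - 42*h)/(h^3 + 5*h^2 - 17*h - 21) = h*(h - 6)/(h^2 - 2*h - 3)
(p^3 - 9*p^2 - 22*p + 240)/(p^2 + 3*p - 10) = (p^2 - 14*p + 48)/(p - 2)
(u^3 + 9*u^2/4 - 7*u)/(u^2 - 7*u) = (u^2 + 9*u/4 - 7)/(u - 7)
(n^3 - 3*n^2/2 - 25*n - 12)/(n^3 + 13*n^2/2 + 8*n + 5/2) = (n^2 - 2*n - 24)/(n^2 + 6*n + 5)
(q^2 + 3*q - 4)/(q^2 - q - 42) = (-q^2 - 3*q + 4)/(-q^2 + q + 42)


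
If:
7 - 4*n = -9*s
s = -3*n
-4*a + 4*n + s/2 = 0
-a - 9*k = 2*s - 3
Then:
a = 35/248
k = 1045/2232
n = 7/31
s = -21/31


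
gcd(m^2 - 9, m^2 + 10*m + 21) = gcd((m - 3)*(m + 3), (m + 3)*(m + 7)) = m + 3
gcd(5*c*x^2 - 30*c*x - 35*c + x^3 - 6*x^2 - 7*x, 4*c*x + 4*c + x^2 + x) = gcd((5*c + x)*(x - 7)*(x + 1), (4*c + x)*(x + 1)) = x + 1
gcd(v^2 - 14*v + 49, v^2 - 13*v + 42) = v - 7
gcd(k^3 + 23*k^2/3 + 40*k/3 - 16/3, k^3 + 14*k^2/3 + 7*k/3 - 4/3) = k^2 + 11*k/3 - 4/3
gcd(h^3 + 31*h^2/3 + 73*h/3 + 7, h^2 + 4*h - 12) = 1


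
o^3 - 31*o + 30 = (o - 5)*(o - 1)*(o + 6)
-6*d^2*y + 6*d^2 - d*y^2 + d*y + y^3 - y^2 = (-3*d + y)*(2*d + y)*(y - 1)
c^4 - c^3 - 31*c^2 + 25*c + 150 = (c - 5)*(c - 3)*(c + 2)*(c + 5)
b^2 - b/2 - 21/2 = (b - 7/2)*(b + 3)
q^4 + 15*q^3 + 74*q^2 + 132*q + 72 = (q + 1)*(q + 2)*(q + 6)^2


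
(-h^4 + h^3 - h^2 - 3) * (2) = -2*h^4 + 2*h^3 - 2*h^2 - 6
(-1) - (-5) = 4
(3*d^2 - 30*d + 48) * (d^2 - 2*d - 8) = 3*d^4 - 36*d^3 + 84*d^2 + 144*d - 384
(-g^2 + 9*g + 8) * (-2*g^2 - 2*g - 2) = 2*g^4 - 16*g^3 - 32*g^2 - 34*g - 16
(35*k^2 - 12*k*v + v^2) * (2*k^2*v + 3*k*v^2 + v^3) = 70*k^4*v + 81*k^3*v^2 + k^2*v^3 - 9*k*v^4 + v^5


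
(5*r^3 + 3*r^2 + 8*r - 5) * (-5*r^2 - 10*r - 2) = -25*r^5 - 65*r^4 - 80*r^3 - 61*r^2 + 34*r + 10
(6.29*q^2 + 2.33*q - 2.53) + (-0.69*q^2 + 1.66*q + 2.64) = 5.6*q^2 + 3.99*q + 0.11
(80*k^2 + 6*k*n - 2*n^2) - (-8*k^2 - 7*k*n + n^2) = 88*k^2 + 13*k*n - 3*n^2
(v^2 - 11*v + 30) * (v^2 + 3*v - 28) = v^4 - 8*v^3 - 31*v^2 + 398*v - 840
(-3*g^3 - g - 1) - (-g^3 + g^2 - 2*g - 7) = -2*g^3 - g^2 + g + 6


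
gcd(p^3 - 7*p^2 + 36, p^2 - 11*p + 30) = p - 6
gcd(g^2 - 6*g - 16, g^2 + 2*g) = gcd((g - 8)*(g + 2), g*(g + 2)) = g + 2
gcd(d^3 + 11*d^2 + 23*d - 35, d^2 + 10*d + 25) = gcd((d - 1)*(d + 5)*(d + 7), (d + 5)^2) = d + 5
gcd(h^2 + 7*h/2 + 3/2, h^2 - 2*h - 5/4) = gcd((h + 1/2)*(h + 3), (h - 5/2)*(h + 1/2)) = h + 1/2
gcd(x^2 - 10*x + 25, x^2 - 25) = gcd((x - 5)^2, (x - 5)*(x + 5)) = x - 5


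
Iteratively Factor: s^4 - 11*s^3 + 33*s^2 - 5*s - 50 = (s + 1)*(s^3 - 12*s^2 + 45*s - 50) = (s - 2)*(s + 1)*(s^2 - 10*s + 25) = (s - 5)*(s - 2)*(s + 1)*(s - 5)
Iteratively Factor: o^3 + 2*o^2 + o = (o + 1)*(o^2 + o) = o*(o + 1)*(o + 1)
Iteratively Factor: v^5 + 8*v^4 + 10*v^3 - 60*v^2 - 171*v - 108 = (v + 4)*(v^4 + 4*v^3 - 6*v^2 - 36*v - 27) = (v + 3)*(v + 4)*(v^3 + v^2 - 9*v - 9) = (v + 1)*(v + 3)*(v + 4)*(v^2 - 9) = (v - 3)*(v + 1)*(v + 3)*(v + 4)*(v + 3)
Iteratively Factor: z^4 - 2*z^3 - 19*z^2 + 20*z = (z - 1)*(z^3 - z^2 - 20*z) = (z - 5)*(z - 1)*(z^2 + 4*z) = (z - 5)*(z - 1)*(z + 4)*(z)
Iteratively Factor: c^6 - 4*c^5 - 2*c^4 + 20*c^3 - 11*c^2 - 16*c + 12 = (c - 1)*(c^5 - 3*c^4 - 5*c^3 + 15*c^2 + 4*c - 12) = (c - 3)*(c - 1)*(c^4 - 5*c^2 + 4) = (c - 3)*(c - 1)*(c + 2)*(c^3 - 2*c^2 - c + 2) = (c - 3)*(c - 1)^2*(c + 2)*(c^2 - c - 2) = (c - 3)*(c - 2)*(c - 1)^2*(c + 2)*(c + 1)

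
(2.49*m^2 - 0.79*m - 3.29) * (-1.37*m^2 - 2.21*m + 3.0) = -3.4113*m^4 - 4.4206*m^3 + 13.7232*m^2 + 4.9009*m - 9.87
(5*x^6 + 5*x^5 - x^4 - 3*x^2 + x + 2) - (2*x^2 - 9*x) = 5*x^6 + 5*x^5 - x^4 - 5*x^2 + 10*x + 2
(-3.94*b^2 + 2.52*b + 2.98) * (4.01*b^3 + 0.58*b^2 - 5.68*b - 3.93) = -15.7994*b^5 + 7.82*b^4 + 35.7906*b^3 + 2.899*b^2 - 26.83*b - 11.7114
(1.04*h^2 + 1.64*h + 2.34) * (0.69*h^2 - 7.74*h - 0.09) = 0.7176*h^4 - 6.918*h^3 - 11.1726*h^2 - 18.2592*h - 0.2106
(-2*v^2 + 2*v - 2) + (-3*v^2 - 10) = -5*v^2 + 2*v - 12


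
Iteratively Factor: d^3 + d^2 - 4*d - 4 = (d - 2)*(d^2 + 3*d + 2) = (d - 2)*(d + 2)*(d + 1)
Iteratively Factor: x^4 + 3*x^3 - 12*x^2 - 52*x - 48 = (x + 3)*(x^3 - 12*x - 16) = (x - 4)*(x + 3)*(x^2 + 4*x + 4) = (x - 4)*(x + 2)*(x + 3)*(x + 2)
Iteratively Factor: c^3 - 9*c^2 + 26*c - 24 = (c - 2)*(c^2 - 7*c + 12) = (c - 3)*(c - 2)*(c - 4)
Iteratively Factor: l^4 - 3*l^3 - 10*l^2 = (l + 2)*(l^3 - 5*l^2) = l*(l + 2)*(l^2 - 5*l) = l^2*(l + 2)*(l - 5)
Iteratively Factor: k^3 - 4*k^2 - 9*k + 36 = (k - 4)*(k^2 - 9) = (k - 4)*(k + 3)*(k - 3)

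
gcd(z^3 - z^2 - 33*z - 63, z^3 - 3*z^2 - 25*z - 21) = z^2 - 4*z - 21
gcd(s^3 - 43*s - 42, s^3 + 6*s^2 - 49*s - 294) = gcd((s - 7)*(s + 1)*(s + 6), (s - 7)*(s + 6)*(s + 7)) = s^2 - s - 42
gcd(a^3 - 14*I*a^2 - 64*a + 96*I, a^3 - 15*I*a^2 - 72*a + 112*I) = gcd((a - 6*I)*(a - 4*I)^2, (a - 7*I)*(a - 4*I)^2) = a^2 - 8*I*a - 16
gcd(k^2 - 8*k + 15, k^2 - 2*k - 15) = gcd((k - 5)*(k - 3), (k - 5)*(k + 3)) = k - 5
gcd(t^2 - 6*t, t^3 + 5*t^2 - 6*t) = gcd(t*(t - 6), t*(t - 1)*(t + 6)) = t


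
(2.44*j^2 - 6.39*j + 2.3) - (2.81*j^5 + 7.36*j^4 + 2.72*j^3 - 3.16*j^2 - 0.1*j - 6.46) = -2.81*j^5 - 7.36*j^4 - 2.72*j^3 + 5.6*j^2 - 6.29*j + 8.76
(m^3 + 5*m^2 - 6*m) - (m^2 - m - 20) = m^3 + 4*m^2 - 5*m + 20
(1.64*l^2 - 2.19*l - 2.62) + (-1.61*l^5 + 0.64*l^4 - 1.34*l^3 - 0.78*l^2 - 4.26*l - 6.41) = -1.61*l^5 + 0.64*l^4 - 1.34*l^3 + 0.86*l^2 - 6.45*l - 9.03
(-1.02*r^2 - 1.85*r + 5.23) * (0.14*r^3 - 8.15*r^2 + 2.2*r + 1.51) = -0.1428*r^5 + 8.054*r^4 + 13.5657*r^3 - 48.2347*r^2 + 8.7125*r + 7.8973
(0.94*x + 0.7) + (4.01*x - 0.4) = 4.95*x + 0.3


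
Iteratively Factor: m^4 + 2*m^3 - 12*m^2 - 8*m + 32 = (m + 4)*(m^3 - 2*m^2 - 4*m + 8) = (m - 2)*(m + 4)*(m^2 - 4) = (m - 2)^2*(m + 4)*(m + 2)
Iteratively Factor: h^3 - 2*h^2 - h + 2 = (h - 2)*(h^2 - 1) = (h - 2)*(h - 1)*(h + 1)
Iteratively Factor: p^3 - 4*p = (p - 2)*(p^2 + 2*p) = (p - 2)*(p + 2)*(p)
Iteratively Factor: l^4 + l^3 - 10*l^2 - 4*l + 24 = (l - 2)*(l^3 + 3*l^2 - 4*l - 12) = (l - 2)^2*(l^2 + 5*l + 6) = (l - 2)^2*(l + 3)*(l + 2)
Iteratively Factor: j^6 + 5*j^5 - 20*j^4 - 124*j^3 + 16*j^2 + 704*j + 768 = (j + 2)*(j^5 + 3*j^4 - 26*j^3 - 72*j^2 + 160*j + 384) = (j + 2)*(j + 4)*(j^4 - j^3 - 22*j^2 + 16*j + 96) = (j + 2)^2*(j + 4)*(j^3 - 3*j^2 - 16*j + 48) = (j - 3)*(j + 2)^2*(j + 4)*(j^2 - 16) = (j - 4)*(j - 3)*(j + 2)^2*(j + 4)*(j + 4)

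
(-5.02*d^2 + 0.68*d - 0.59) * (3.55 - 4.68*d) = 23.4936*d^3 - 21.0034*d^2 + 5.1752*d - 2.0945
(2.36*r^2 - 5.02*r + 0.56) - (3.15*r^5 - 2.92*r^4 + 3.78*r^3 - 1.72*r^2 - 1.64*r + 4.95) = -3.15*r^5 + 2.92*r^4 - 3.78*r^3 + 4.08*r^2 - 3.38*r - 4.39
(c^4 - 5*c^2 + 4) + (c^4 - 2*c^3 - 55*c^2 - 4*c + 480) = 2*c^4 - 2*c^3 - 60*c^2 - 4*c + 484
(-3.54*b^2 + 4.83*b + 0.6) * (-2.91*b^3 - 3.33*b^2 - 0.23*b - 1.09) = 10.3014*b^5 - 2.2671*b^4 - 17.0157*b^3 + 0.7497*b^2 - 5.4027*b - 0.654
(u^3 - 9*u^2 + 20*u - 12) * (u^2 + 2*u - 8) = u^5 - 7*u^4 - 6*u^3 + 100*u^2 - 184*u + 96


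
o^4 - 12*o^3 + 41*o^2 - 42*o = o*(o - 7)*(o - 3)*(o - 2)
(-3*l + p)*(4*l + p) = -12*l^2 + l*p + p^2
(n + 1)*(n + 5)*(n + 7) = n^3 + 13*n^2 + 47*n + 35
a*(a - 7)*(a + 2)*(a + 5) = a^4 - 39*a^2 - 70*a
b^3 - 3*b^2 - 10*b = b*(b - 5)*(b + 2)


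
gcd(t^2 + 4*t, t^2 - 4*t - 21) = 1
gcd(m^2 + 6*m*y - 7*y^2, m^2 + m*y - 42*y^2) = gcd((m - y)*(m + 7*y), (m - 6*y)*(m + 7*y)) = m + 7*y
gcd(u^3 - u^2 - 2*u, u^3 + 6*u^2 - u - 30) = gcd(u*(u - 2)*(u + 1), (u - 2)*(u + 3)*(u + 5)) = u - 2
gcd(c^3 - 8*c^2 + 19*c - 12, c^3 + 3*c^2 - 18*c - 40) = c - 4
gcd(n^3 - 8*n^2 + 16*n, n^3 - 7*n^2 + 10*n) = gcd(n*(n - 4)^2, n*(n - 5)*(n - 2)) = n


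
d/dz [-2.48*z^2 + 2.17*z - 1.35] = 2.17 - 4.96*z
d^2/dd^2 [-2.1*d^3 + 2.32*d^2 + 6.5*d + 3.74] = 4.64 - 12.6*d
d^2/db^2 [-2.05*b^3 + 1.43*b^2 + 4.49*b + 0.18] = 2.86 - 12.3*b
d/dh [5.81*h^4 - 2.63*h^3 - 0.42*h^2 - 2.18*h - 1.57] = 23.24*h^3 - 7.89*h^2 - 0.84*h - 2.18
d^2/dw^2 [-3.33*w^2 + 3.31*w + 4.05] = -6.66000000000000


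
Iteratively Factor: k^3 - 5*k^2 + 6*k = (k - 2)*(k^2 - 3*k) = k*(k - 2)*(k - 3)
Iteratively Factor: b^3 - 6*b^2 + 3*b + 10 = (b - 2)*(b^2 - 4*b - 5) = (b - 5)*(b - 2)*(b + 1)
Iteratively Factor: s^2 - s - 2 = (s - 2)*(s + 1)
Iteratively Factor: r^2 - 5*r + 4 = (r - 1)*(r - 4)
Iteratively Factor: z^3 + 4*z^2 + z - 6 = (z + 3)*(z^2 + z - 2) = (z + 2)*(z + 3)*(z - 1)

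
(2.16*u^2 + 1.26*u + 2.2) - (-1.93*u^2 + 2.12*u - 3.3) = 4.09*u^2 - 0.86*u + 5.5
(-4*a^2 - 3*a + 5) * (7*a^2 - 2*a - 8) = -28*a^4 - 13*a^3 + 73*a^2 + 14*a - 40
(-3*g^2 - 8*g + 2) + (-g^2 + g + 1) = -4*g^2 - 7*g + 3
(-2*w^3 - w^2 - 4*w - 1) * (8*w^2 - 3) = -16*w^5 - 8*w^4 - 26*w^3 - 5*w^2 + 12*w + 3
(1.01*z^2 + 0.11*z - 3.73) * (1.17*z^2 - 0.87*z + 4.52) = 1.1817*z^4 - 0.75*z^3 + 0.1054*z^2 + 3.7423*z - 16.8596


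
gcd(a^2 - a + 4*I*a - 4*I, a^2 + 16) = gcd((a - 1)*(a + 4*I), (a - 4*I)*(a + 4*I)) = a + 4*I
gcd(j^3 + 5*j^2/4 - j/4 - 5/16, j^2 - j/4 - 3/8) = j + 1/2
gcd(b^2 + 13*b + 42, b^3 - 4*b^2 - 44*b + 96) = b + 6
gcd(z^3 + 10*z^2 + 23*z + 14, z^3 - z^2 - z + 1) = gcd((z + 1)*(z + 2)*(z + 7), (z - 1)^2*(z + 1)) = z + 1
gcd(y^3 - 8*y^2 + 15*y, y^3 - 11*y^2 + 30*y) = y^2 - 5*y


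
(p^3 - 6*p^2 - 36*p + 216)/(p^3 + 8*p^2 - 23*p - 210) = (p^2 - 12*p + 36)/(p^2 + 2*p - 35)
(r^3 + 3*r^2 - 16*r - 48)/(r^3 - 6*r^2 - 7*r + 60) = (r + 4)/(r - 5)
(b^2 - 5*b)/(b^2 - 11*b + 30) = b/(b - 6)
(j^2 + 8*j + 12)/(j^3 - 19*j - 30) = (j + 6)/(j^2 - 2*j - 15)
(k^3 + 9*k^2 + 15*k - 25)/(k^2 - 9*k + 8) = (k^2 + 10*k + 25)/(k - 8)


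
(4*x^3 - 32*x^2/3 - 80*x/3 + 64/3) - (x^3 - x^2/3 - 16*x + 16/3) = 3*x^3 - 31*x^2/3 - 32*x/3 + 16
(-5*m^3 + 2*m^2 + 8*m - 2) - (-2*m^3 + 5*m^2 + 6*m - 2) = -3*m^3 - 3*m^2 + 2*m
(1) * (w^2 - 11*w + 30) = w^2 - 11*w + 30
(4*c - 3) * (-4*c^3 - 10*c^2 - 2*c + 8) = -16*c^4 - 28*c^3 + 22*c^2 + 38*c - 24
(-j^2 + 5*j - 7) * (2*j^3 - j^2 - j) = -2*j^5 + 11*j^4 - 18*j^3 + 2*j^2 + 7*j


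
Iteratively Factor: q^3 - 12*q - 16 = (q + 2)*(q^2 - 2*q - 8) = (q + 2)^2*(q - 4)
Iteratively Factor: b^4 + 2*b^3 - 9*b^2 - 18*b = (b)*(b^3 + 2*b^2 - 9*b - 18) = b*(b - 3)*(b^2 + 5*b + 6) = b*(b - 3)*(b + 2)*(b + 3)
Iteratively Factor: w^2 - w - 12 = (w + 3)*(w - 4)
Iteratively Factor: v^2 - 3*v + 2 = (v - 2)*(v - 1)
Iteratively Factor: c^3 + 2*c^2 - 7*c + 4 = (c + 4)*(c^2 - 2*c + 1) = (c - 1)*(c + 4)*(c - 1)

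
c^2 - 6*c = c*(c - 6)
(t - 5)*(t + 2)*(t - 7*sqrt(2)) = t^3 - 7*sqrt(2)*t^2 - 3*t^2 - 10*t + 21*sqrt(2)*t + 70*sqrt(2)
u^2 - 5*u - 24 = (u - 8)*(u + 3)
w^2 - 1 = (w - 1)*(w + 1)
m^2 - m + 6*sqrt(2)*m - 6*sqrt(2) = (m - 1)*(m + 6*sqrt(2))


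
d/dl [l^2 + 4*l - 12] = 2*l + 4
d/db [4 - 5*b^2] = -10*b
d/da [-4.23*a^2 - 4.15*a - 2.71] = -8.46*a - 4.15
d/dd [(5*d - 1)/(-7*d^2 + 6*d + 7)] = (35*d^2 - 14*d + 41)/(49*d^4 - 84*d^3 - 62*d^2 + 84*d + 49)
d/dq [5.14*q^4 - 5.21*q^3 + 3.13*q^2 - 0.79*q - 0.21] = 20.56*q^3 - 15.63*q^2 + 6.26*q - 0.79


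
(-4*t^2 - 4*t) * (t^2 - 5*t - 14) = -4*t^4 + 16*t^3 + 76*t^2 + 56*t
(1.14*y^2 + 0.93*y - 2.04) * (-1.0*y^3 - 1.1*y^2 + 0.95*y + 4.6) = -1.14*y^5 - 2.184*y^4 + 2.1*y^3 + 8.3715*y^2 + 2.34*y - 9.384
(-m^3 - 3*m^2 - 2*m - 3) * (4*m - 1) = -4*m^4 - 11*m^3 - 5*m^2 - 10*m + 3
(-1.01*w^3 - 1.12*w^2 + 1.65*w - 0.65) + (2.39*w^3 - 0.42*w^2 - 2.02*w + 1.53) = 1.38*w^3 - 1.54*w^2 - 0.37*w + 0.88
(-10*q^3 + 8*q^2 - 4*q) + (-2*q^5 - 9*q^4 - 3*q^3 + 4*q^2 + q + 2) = -2*q^5 - 9*q^4 - 13*q^3 + 12*q^2 - 3*q + 2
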